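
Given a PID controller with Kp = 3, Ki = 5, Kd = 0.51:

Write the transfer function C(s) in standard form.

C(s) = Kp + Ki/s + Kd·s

Substituting values: C(s) = 3 + 5/s + 0.51s = (0.51s² + 3s + 5)/s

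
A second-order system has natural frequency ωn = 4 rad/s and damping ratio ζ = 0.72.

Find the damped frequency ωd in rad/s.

ωd = ωn√(1 - ζ²) = 4√(1 - 0.72²) = 2.78 rad/s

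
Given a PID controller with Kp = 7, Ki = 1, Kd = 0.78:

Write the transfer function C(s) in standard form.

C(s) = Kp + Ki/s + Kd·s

Substituting values: C(s) = 7 + 1/s + 0.78s = (0.78s² + 7s + 1)/s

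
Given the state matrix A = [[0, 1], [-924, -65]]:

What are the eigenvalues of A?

det(A - λI) = λ² - (-65)λ + 924 = (λ - (-44))(λ - (-21)). Eigenvalues: -44, -21.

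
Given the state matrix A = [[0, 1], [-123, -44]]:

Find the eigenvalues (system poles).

det(A - λI) = λ² - (-44)λ + 123 = (λ - (-41))(λ - (-3)). Eigenvalues: -41, -3.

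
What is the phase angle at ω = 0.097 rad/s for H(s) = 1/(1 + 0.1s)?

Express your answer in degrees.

Phase = -arctan(ωτ) = -arctan(0.097 × 0.1) = -0.6°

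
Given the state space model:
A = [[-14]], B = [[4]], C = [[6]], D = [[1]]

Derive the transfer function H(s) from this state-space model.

(sI - A)⁻¹ = 1/(s + 14). H(s) = 6×4/(s + 14) + 1 = (s + 38)/(s + 14).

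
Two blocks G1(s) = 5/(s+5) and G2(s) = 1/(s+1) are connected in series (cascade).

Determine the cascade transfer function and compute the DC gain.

Series: multiply transfer functions. G_eq = 5/(s+5) × 1/(s+1) = 5/((s+5)(s+1)). DC gain = 5/(5×1) = 1.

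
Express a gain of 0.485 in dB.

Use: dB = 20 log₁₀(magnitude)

dB = 20 log₁₀(0.485) = -6.3 dB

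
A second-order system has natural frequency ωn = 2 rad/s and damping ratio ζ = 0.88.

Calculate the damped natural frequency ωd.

ωd = ωn√(1 - ζ²) = 2√(1 - 0.88²) = 0.95 rad/s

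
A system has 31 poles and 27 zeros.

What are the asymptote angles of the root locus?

n - m = 31 - 27 = 4. Angles: θk = (2k + 1)·180°/4 = 45°, 135°, 225°, 315°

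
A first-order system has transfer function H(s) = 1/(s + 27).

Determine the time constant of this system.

For H(s) = 1/(s + 1/τ), the pole is at -1/τ = -27, so τ = 1/27 = 0.0370 s.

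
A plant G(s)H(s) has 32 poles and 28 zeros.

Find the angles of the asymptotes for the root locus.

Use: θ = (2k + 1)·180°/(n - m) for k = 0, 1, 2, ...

n - m = 32 - 28 = 4. Angles: θk = (2k + 1)·180°/4 = 45°, 135°, 225°, 315°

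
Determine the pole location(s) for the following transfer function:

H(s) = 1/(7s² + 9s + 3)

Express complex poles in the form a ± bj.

Discriminant = 9² - 4×7×3 = 81 - 84 = -3 < 0, so the poles are a complex conjugate pair s = (-9 ± j√3)/(2×7). Real part = -9/(2×7) = -9/14 ≈ -0.6429; imaginary part = ±√3/(2×7) ≈ 0.1237. Poles: s = -0.6429 ± 0.1237j.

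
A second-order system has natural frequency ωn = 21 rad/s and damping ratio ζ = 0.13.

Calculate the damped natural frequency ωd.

ωd = ωn√(1 - ζ²) = 21√(1 - 0.13²) = 20.82 rad/s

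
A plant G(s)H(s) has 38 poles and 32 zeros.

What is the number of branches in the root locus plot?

Root locus has n branches where n = number of poles = 38.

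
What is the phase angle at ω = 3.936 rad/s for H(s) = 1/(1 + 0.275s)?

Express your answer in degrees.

Phase = -arctan(ωτ) = -arctan(3.936 × 0.275) = -47.3°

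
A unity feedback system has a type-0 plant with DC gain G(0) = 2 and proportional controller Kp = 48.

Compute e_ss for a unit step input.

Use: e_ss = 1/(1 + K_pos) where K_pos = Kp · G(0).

K_pos = Kp · G(0) = 48 × 2 = 96. e_ss = 1/(1 + 96) = 0.0103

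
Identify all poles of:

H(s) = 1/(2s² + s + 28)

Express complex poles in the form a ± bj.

Discriminant = 1² - 4×2×28 = 1 - 224 = -223 < 0, so the poles are a complex conjugate pair s = (-1 ± j√223)/(2×2). Real part = -1/(2×2) = -1/4 = -0.25; imaginary part = ±√223/(2×2) ≈ 3.7333. Poles: s = -0.25 ± 3.7333j.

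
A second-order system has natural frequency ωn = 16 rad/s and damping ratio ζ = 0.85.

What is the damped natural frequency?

ωd = ωn√(1 - ζ²) = 16√(1 - 0.85²) = 8.43 rad/s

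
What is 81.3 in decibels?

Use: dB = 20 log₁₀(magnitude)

dB = 20 log₁₀(81.3) = 38.2 dB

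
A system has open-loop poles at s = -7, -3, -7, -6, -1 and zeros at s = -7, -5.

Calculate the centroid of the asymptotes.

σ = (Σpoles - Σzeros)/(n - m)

σ = (Σpoles - Σzeros)/(n - m) = (-24 - (-12))/(5 - 2) = -12/3 = -4.0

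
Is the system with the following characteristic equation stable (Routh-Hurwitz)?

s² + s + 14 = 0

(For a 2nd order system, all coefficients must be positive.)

Coefficients: 1, 1, 14. All positive, so system is stable.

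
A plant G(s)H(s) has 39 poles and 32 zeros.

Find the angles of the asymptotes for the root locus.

n - m = 39 - 32 = 7. Angles: θk = (2k + 1)·180°/7 = 25.71°, 77.14°, 128.57°, 180°, 231.43°, 282.86°, 334.29°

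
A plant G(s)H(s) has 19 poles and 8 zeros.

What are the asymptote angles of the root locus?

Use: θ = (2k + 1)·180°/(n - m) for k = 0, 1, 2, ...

n - m = 19 - 8 = 11. Angles: θk = (2k + 1)·180°/11 = 16.36°, 49.09°, 81.82°, 114.55°, 147.27°, 180°, 212.73°, 245.45°, 278.18°, 310.91°, 343.64°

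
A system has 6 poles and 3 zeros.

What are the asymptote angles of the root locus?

n - m = 6 - 3 = 3. Angles: θk = (2k + 1)·180°/3 = 60°, 180°, 300°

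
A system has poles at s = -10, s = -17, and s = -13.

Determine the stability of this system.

All poles are in the left half-plane. System is stable.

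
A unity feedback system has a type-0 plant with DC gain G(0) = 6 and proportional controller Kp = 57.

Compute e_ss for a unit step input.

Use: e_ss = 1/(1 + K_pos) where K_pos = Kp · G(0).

K_pos = Kp · G(0) = 57 × 6 = 342. e_ss = 1/(1 + 342) = 0.0029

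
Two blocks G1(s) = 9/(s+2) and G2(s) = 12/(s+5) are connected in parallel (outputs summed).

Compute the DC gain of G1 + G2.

Parallel: G_eq = G1 + G2. DC gain = G1(0) + G2(0) = 9/2 + 12/5 = 4.5 + 2.4 = 6.9.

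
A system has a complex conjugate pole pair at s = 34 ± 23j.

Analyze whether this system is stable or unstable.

Real part of poles is 34 (> 0, right half-plane). Unstable.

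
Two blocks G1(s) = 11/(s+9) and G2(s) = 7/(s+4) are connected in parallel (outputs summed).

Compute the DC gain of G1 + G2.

Parallel: G_eq = G1 + G2. DC gain = G1(0) + G2(0) = 11/9 + 7/4 = 1.2222 + 1.75 = 2.9722.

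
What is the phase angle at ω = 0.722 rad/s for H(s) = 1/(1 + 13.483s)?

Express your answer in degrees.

Phase = -arctan(ωτ) = -arctan(0.722 × 13.483) = -84.1°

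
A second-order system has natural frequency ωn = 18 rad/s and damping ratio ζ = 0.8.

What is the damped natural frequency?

ωd = ωn√(1 - ζ²) = 18√(1 - 0.8²) = 10.8 rad/s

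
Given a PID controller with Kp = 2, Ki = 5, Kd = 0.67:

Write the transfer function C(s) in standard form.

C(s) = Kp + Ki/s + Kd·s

Substituting values: C(s) = 2 + 5/s + 0.67s = (0.67s² + 2s + 5)/s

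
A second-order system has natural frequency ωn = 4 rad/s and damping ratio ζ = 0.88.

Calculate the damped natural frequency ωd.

ωd = ωn√(1 - ζ²) = 4√(1 - 0.88²) = 1.9 rad/s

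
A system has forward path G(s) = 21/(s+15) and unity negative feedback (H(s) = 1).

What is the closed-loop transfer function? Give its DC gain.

T(s) = G/(1+GH) = [21/(s+15)] / [1 + 21/(s+15)] = 21/(s+15+21) = 21/(s+36). DC gain = 21/36 = 0.5833.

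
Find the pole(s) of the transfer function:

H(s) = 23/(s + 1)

Pole is where denominator = 0: s + 1 = 0, so s = -1.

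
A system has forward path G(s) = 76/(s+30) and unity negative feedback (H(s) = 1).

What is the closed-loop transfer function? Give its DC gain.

T(s) = G/(1+GH) = [76/(s+30)] / [1 + 76/(s+30)] = 76/(s+30+76) = 76/(s+106). DC gain = 76/106 = 0.7170.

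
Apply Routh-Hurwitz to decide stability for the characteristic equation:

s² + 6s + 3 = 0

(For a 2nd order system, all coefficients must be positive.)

Coefficients: 1, 6, 3. All positive, so system is stable.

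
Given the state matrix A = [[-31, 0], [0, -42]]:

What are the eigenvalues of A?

For diagonal matrix, eigenvalues are diagonal entries: λ₁ = -31, λ₂ = -42.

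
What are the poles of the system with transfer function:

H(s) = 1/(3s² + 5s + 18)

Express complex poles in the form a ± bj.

Discriminant = 5² - 4×3×18 = 25 - 216 = -191 < 0, so the poles are a complex conjugate pair s = (-5 ± j√191)/(2×3). Real part = -5/(2×3) = -5/6 ≈ -0.8333; imaginary part = ±√191/(2×3) ≈ 2.3034. Poles: s = -0.8333 ± 2.3034j.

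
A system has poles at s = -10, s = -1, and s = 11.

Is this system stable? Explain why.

Pole(s) at s = 11 are not in the left half-plane. System is unstable.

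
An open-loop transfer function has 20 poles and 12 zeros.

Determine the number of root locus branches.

Root locus has n branches where n = number of poles = 20.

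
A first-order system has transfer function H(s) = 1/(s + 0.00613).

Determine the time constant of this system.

For H(s) = 1/(s + 1/τ), the pole is at -1/τ = -0.00613, so τ = 1/0.00613 = 163.1 s.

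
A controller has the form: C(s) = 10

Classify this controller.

This is a Proportional (P) controller.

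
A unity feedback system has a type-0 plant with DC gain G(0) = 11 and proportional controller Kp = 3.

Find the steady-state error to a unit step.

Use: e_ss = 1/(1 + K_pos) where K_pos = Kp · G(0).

K_pos = Kp · G(0) = 3 × 11 = 33. e_ss = 1/(1 + 33) = 0.0294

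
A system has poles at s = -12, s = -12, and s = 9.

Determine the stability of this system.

Pole(s) at s = 9 are not in the left half-plane. System is unstable.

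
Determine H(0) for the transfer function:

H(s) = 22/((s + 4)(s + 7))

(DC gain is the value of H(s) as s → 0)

DC gain = H(0) = 22/(4 × 7) = 22/28 = 0.7857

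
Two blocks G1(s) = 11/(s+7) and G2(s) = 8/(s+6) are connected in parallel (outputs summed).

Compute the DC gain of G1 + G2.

Parallel: G_eq = G1 + G2. DC gain = G1(0) + G2(0) = 11/7 + 8/6 = 1.5714 + 1.3333 = 2.9048.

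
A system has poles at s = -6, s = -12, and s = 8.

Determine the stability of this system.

Pole(s) at s = 8 are not in the left half-plane. System is unstable.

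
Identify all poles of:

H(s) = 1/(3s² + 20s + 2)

Discriminant = 20² - 4×3×2 = 400 - 24 = 376 > 0, so two distinct real poles. Using quadratic formula: s = (-20 ± √376)/(2×3) = (-20 ± √376)/6, with √376 ≈ 19.3907. s₁ ≈ -0.1015, s₂ ≈ -6.5651. Poles: s₁ = -0.1015, s₂ = -6.5651.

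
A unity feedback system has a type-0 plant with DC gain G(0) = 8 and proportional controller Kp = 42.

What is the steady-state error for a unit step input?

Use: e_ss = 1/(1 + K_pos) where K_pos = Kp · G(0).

K_pos = Kp · G(0) = 42 × 8 = 336. e_ss = 1/(1 + 336) = 0.0030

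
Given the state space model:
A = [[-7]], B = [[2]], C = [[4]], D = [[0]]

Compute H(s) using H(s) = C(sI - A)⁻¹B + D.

(sI - A)⁻¹ = 1/(s + 7). H(s) = 4 × 2/(s + 7) + 0 = 8/(s + 7).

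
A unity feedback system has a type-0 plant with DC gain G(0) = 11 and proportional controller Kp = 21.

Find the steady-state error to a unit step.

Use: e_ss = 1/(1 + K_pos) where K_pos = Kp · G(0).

K_pos = Kp · G(0) = 21 × 11 = 231. e_ss = 1/(1 + 231) = 0.0043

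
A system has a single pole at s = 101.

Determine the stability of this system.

Pole at s = 101 is in the right half-plane. Unstable.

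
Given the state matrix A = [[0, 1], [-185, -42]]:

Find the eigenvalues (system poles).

det(A - λI) = λ² - (-42)λ + 185 = (λ - (-5))(λ - (-37)). Eigenvalues: -5, -37.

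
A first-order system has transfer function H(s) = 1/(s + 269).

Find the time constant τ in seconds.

For H(s) = 1/(s + 1/τ), the pole is at -1/τ = -269, so τ = 1/269 = 0.0037 s.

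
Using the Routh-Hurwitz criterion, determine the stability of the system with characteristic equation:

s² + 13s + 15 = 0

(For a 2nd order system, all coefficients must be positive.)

Coefficients: 1, 13, 15. All positive, so system is stable.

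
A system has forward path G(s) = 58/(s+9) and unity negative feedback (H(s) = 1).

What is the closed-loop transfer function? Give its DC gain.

T(s) = G/(1+GH) = [58/(s+9)] / [1 + 58/(s+9)] = 58/(s+9+58) = 58/(s+67). DC gain = 58/67 = 0.8657.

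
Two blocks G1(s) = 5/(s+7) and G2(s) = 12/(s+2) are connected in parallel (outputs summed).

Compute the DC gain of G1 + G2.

Parallel: G_eq = G1 + G2. DC gain = G1(0) + G2(0) = 5/7 + 12/2 = 0.7143 + 6 = 6.7143.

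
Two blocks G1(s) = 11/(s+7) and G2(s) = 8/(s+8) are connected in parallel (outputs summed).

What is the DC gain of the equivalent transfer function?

Parallel: G_eq = G1 + G2. DC gain = G1(0) + G2(0) = 11/7 + 8/8 = 1.5714 + 1 = 2.5714.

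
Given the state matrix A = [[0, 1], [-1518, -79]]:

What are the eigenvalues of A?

det(A - λI) = λ² - (-79)λ + 1518 = (λ - (-46))(λ - (-33)). Eigenvalues: -46, -33.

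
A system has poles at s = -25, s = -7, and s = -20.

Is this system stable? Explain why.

All poles are in the left half-plane. System is stable.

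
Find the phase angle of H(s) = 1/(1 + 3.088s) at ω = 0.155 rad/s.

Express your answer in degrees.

Phase = -arctan(ωτ) = -arctan(0.155 × 3.088) = -25.6°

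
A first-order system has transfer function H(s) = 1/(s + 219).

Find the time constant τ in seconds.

For H(s) = 1/(s + 1/τ), the pole is at -1/τ = -219, so τ = 1/219 = 0.0046 s.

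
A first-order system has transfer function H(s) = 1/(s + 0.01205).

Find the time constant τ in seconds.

For H(s) = 1/(s + 1/τ), the pole is at -1/τ = -0.01205, so τ = 1/0.01205 = 82.99 s.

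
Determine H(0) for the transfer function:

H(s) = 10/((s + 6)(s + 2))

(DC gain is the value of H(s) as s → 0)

DC gain = H(0) = 10/(6 × 2) = 10/12 = 0.8333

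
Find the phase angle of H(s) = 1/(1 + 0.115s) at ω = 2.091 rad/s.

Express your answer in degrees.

Phase = -arctan(ωτ) = -arctan(2.091 × 0.115) = -13.5°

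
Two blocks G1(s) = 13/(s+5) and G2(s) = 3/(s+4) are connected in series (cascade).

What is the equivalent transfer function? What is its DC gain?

Series: multiply transfer functions. G_eq = 13/(s+5) × 3/(s+4) = 39/((s+5)(s+4)). DC gain = 39/(5×4) = 1.95.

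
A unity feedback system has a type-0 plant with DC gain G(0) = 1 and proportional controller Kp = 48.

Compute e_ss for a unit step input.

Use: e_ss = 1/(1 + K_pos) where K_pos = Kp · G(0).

K_pos = Kp · G(0) = 48 × 1 = 48. e_ss = 1/(1 + 48) = 0.0204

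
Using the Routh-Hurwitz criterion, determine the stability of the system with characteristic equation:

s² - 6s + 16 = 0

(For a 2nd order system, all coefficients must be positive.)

Coefficients: 1, -6, 16. b=-6 not positive, so system is unstable.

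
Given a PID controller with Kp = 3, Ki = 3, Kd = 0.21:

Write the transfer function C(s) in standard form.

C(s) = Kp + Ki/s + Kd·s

Substituting values: C(s) = 3 + 3/s + 0.21s = (0.21s² + 3s + 3)/s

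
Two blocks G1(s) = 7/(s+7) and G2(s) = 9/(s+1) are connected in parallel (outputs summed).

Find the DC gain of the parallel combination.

Parallel: G_eq = G1 + G2. DC gain = G1(0) + G2(0) = 7/7 + 9/1 = 1 + 9 = 10.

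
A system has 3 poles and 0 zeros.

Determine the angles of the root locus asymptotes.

n - m = 3 - 0 = 3. Angles: θk = (2k + 1)·180°/3 = 60°, 180°, 300°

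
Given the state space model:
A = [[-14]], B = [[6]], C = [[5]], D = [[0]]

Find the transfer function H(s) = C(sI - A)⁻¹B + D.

(sI - A)⁻¹ = 1/(s + 14). H(s) = 5 × 6/(s + 14) + 0 = 30/(s + 14).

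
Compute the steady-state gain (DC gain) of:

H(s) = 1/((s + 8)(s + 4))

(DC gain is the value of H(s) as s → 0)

DC gain = H(0) = 1/(8 × 4) = 1/32 = 0.03125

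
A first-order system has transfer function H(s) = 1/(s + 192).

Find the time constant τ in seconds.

For H(s) = 1/(s + 1/τ), the pole is at -1/τ = -192, so τ = 1/192 = 0.0052 s.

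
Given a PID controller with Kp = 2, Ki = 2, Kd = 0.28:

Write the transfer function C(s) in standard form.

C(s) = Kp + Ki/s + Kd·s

Substituting values: C(s) = 2 + 2/s + 0.28s = (0.28s² + 2s + 2)/s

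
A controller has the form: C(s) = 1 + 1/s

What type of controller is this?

This is a Proportional-Integral (PI) controller.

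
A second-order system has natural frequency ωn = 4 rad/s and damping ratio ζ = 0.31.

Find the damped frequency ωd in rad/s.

ωd = ωn√(1 - ζ²) = 4√(1 - 0.31²) = 3.8 rad/s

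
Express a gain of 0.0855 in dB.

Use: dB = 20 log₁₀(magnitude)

dB = 20 log₁₀(0.0855) = -21.4 dB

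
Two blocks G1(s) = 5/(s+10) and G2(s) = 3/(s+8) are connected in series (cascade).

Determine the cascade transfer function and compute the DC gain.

Series: multiply transfer functions. G_eq = 5/(s+10) × 3/(s+8) = 15/((s+10)(s+8)). DC gain = 15/(10×8) = 0.1875.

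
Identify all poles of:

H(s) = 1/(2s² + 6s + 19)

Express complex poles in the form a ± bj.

Discriminant = 6² - 4×2×19 = 36 - 152 = -116 < 0, so the poles are a complex conjugate pair s = (-6 ± j√116)/(2×2). Real part = -6/(2×2) = -6/4 = -1.5; imaginary part = ±√116/(2×2) ≈ 2.6926. Poles: s = -1.5 ± 2.6926j.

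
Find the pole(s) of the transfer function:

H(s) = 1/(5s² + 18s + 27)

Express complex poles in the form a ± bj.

Discriminant = 18² - 4×5×27 = 324 - 540 = -216 < 0, so the poles are a complex conjugate pair s = (-18 ± j√216)/(2×5). Real part = -18/(2×5) = -18/10 = -1.8; imaginary part = ±√216/(2×5) ≈ 1.4697. Poles: s = -1.8 ± 1.4697j.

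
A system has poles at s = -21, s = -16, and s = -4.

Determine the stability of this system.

All poles are in the left half-plane. System is stable.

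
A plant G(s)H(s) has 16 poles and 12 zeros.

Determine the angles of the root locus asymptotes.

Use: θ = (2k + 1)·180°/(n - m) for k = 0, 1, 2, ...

n - m = 16 - 12 = 4. Angles: θk = (2k + 1)·180°/4 = 45°, 135°, 225°, 315°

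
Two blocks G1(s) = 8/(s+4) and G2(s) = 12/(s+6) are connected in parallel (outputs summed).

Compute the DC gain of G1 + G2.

Parallel: G_eq = G1 + G2. DC gain = G1(0) + G2(0) = 8/4 + 12/6 = 2 + 2 = 4.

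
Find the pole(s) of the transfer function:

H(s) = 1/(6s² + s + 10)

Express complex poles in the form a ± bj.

Discriminant = 1² - 4×6×10 = 1 - 240 = -239 < 0, so the poles are a complex conjugate pair s = (-1 ± j√239)/(2×6). Real part = -1/(2×6) = -1/12 ≈ -0.0833; imaginary part = ±√239/(2×6) ≈ 1.2883. Poles: s = -0.0833 ± 1.2883j.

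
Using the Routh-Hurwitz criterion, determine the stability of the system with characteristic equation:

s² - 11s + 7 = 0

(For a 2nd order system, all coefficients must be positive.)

Coefficients: 1, -11, 7. b=-11 not positive, so system is unstable.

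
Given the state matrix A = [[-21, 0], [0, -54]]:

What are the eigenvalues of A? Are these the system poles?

For diagonal matrix, eigenvalues are diagonal entries: λ₁ = -21, λ₂ = -54. Eigenvalues of A = system poles.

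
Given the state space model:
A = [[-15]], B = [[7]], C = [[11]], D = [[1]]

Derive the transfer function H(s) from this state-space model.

(sI - A)⁻¹ = 1/(s + 15). H(s) = 11×7/(s + 15) + 1 = (s + 92)/(s + 15).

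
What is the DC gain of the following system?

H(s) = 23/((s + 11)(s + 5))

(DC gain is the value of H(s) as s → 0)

DC gain = H(0) = 23/(11 × 5) = 23/55 = 0.4182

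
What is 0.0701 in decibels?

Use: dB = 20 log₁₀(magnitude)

dB = 20 log₁₀(0.0701) = -23.1 dB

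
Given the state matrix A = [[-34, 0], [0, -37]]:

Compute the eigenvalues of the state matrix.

For diagonal matrix, eigenvalues are diagonal entries: λ₁ = -34, λ₂ = -37.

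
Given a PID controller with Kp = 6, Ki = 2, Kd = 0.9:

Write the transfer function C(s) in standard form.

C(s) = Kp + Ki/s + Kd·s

Substituting values: C(s) = 6 + 2/s + 0.9s = (0.9s² + 6s + 2)/s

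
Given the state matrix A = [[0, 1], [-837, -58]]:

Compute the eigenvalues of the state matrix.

det(A - λI) = λ² - (-58)λ + 837 = (λ - (-31))(λ - (-27)). Eigenvalues: -31, -27.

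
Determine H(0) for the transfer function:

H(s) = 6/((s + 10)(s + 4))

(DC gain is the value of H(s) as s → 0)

DC gain = H(0) = 6/(10 × 4) = 6/40 = 0.15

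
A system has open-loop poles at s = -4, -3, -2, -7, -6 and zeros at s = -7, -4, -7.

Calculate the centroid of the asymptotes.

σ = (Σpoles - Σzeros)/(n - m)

σ = (Σpoles - Σzeros)/(n - m) = (-22 - (-18))/(5 - 3) = -4/2 = -2.0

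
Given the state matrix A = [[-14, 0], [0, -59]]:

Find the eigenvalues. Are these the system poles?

For diagonal matrix, eigenvalues are diagonal entries: λ₁ = -14, λ₂ = -59. Eigenvalues of A = system poles.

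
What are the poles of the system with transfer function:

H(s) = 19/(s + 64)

Pole is where denominator = 0: s + 64 = 0, so s = -64.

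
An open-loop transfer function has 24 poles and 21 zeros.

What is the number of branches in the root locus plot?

Root locus has n branches where n = number of poles = 24.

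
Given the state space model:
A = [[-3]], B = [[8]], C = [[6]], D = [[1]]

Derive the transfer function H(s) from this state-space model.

(sI - A)⁻¹ = 1/(s + 3). H(s) = 6×8/(s + 3) + 1 = (s + 51)/(s + 3).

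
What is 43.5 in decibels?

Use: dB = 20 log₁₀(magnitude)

dB = 20 log₁₀(43.5) = 32.8 dB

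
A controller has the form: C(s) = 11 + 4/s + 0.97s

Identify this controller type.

This is a Proportional-Integral-Derivative (PID) controller.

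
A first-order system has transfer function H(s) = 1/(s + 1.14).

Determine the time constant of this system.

For H(s) = 1/(s + 1/τ), the pole is at -1/τ = -1.14, so τ = 1/1.14 = 0.8772 s.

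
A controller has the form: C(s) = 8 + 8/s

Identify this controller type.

This is a Proportional-Integral (PI) controller.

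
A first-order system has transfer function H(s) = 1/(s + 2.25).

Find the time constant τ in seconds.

For H(s) = 1/(s + 1/τ), the pole is at -1/τ = -2.25, so τ = 1/2.25 = 0.4444 s.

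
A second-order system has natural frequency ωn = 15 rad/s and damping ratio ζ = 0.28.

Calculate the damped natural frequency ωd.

ωd = ωn√(1 - ζ²) = 15√(1 - 0.28²) = 14.4 rad/s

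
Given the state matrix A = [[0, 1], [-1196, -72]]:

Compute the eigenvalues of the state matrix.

det(A - λI) = λ² - (-72)λ + 1196 = (λ - (-46))(λ - (-26)). Eigenvalues: -46, -26.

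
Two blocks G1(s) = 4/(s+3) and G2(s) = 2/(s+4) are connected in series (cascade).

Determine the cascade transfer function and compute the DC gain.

Series: multiply transfer functions. G_eq = 4/(s+3) × 2/(s+4) = 8/((s+3)(s+4)). DC gain = 8/(3×4) = 0.6667.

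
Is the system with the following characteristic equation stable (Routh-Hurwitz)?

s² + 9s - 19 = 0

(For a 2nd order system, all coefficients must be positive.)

Coefficients: 1, 9, -19. c=-19 not positive, so system is unstable.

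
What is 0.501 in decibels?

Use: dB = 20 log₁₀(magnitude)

dB = 20 log₁₀(0.501) = -6.0 dB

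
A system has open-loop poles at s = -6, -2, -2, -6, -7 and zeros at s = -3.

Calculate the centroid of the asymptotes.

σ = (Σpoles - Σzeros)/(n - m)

σ = (Σpoles - Σzeros)/(n - m) = (-23 - (-3))/(5 - 1) = -20/4 = -5.0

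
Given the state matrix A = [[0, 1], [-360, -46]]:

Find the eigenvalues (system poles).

det(A - λI) = λ² - (-46)λ + 360 = (λ - (-36))(λ - (-10)). Eigenvalues: -36, -10.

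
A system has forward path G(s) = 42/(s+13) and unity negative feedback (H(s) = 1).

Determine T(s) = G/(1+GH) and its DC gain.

T(s) = G/(1+GH) = [42/(s+13)] / [1 + 42/(s+13)] = 42/(s+13+42) = 42/(s+55). DC gain = 42/55 = 0.7636.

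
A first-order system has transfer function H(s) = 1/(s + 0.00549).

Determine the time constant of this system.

For H(s) = 1/(s + 1/τ), the pole is at -1/τ = -0.00549, so τ = 1/0.00549 = 182.1 s.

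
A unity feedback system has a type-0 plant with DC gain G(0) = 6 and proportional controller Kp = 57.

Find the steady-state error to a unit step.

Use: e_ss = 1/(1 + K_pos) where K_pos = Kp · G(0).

K_pos = Kp · G(0) = 57 × 6 = 342. e_ss = 1/(1 + 342) = 0.0029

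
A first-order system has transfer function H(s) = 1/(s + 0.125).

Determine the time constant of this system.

For H(s) = 1/(s + 1/τ), the pole is at -1/τ = -0.125, so τ = 1/0.125 = 8 s.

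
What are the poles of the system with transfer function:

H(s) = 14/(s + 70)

Pole is where denominator = 0: s + 70 = 0, so s = -70.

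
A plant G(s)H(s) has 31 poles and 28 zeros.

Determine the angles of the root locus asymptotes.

n - m = 31 - 28 = 3. Angles: θk = (2k + 1)·180°/3 = 60°, 180°, 300°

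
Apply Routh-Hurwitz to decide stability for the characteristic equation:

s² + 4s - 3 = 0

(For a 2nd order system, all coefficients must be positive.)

Coefficients: 1, 4, -3. c=-3 not positive, so system is unstable.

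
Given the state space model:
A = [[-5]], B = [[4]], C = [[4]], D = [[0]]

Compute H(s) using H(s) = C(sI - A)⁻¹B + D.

(sI - A)⁻¹ = 1/(s + 5). H(s) = 4 × 4/(s + 5) + 0 = 16/(s + 5).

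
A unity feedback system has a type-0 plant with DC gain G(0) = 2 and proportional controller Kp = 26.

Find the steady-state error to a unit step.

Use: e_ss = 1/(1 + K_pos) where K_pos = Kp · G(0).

K_pos = Kp · G(0) = 26 × 2 = 52. e_ss = 1/(1 + 52) = 0.0189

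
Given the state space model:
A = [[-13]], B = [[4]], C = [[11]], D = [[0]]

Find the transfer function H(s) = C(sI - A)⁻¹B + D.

(sI - A)⁻¹ = 1/(s + 13). H(s) = 11 × 4/(s + 13) + 0 = 44/(s + 13).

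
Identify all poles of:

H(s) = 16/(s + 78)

Pole is where denominator = 0: s + 78 = 0, so s = -78.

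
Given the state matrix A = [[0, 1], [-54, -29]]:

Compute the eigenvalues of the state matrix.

det(A - λI) = λ² - (-29)λ + 54 = (λ - (-2))(λ - (-27)). Eigenvalues: -2, -27.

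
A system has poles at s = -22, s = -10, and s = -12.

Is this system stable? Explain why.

All poles are in the left half-plane. System is stable.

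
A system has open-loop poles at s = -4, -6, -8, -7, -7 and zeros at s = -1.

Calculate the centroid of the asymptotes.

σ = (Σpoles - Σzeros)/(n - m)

σ = (Σpoles - Σzeros)/(n - m) = (-32 - (-1))/(5 - 1) = -31/4 = -7.75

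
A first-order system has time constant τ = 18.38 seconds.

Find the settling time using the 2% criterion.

For first-order system, 2% settling time ≈ 4τ = 4 × 18.38 = 73.52 s.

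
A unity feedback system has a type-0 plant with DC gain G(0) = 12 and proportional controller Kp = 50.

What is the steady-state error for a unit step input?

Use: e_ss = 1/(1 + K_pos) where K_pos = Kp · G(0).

K_pos = Kp · G(0) = 50 × 12 = 600. e_ss = 1/(1 + 600) = 0.0017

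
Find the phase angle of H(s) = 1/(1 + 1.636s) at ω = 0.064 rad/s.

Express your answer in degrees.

Phase = -arctan(ωτ) = -arctan(0.064 × 1.636) = -6.0°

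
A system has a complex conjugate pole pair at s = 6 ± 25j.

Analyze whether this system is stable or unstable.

Real part of poles is 6 (> 0, right half-plane). Unstable.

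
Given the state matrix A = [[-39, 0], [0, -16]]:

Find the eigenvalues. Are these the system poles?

For diagonal matrix, eigenvalues are diagonal entries: λ₁ = -39, λ₂ = -16. Eigenvalues of A = system poles.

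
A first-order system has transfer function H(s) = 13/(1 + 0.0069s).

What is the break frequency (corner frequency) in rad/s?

Corner frequency = 1/τ = 1/0.0069 = 144.928 rad/s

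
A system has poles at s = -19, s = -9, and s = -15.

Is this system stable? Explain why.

All poles are in the left half-plane. System is stable.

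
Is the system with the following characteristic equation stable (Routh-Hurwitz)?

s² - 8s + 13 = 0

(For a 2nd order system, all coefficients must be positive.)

Coefficients: 1, -8, 13. b=-8 not positive, so system is unstable.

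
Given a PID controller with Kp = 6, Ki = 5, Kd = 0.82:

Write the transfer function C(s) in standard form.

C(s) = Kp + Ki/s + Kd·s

Substituting values: C(s) = 6 + 5/s + 0.82s = (0.82s² + 6s + 5)/s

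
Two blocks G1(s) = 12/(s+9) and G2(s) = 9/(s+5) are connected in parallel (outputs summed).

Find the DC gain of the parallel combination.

Parallel: G_eq = G1 + G2. DC gain = G1(0) + G2(0) = 12/9 + 9/5 = 1.3333 + 1.8 = 3.1333.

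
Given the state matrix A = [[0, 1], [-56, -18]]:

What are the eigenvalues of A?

det(A - λI) = λ² - (-18)λ + 56 = (λ - (-4))(λ - (-14)). Eigenvalues: -4, -14.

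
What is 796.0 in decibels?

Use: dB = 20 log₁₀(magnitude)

dB = 20 log₁₀(796.0) = 58.0 dB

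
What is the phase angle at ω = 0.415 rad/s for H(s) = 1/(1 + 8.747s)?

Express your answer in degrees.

Phase = -arctan(ωτ) = -arctan(0.415 × 8.747) = -74.6°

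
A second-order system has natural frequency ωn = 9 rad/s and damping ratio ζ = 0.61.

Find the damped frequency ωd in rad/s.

ωd = ωn√(1 - ζ²) = 9√(1 - 0.61²) = 7.13 rad/s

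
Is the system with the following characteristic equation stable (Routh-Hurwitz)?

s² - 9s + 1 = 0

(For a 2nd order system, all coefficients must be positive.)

Coefficients: 1, -9, 1. b=-9 not positive, so system is unstable.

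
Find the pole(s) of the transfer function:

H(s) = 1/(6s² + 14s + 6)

Discriminant = 14² - 4×6×6 = 196 - 144 = 52 > 0, so two distinct real poles. Using quadratic formula: s = (-14 ± √52)/(2×6) = (-14 ± √52)/12, with √52 ≈ 7.2111. s₁ ≈ -0.5657, s₂ ≈ -1.7676. Poles: s₁ = -0.5657, s₂ = -1.7676.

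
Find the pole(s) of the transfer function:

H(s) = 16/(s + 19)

Pole is where denominator = 0: s + 19 = 0, so s = -19.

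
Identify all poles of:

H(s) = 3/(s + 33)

Pole is where denominator = 0: s + 33 = 0, so s = -33.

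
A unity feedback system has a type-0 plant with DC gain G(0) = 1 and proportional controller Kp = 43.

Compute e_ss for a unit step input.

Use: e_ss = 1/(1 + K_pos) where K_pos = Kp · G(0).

K_pos = Kp · G(0) = 43 × 1 = 43. e_ss = 1/(1 + 43) = 0.0227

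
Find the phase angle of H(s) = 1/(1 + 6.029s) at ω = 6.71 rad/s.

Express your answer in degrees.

Phase = -arctan(ωτ) = -arctan(6.71 × 6.029) = -88.6°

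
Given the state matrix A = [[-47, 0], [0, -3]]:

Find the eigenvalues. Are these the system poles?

For diagonal matrix, eigenvalues are diagonal entries: λ₁ = -47, λ₂ = -3. Eigenvalues of A = system poles.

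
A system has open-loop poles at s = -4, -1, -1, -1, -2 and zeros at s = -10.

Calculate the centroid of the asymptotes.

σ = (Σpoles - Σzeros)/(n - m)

σ = (Σpoles - Σzeros)/(n - m) = (-9 - (-10))/(5 - 1) = 1/4 = 0.25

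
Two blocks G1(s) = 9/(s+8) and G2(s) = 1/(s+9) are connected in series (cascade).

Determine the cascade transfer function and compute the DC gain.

Series: multiply transfer functions. G_eq = 9/(s+8) × 1/(s+9) = 9/((s+8)(s+9)). DC gain = 9/(8×9) = 0.125.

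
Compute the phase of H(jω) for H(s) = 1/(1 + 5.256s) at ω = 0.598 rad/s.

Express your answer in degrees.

Phase = -arctan(ωτ) = -arctan(0.598 × 5.256) = -72.4°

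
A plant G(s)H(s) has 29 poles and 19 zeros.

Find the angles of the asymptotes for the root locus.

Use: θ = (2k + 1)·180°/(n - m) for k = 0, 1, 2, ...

n - m = 29 - 19 = 10. Angles: θk = (2k + 1)·180°/10 = 18°, 54°, 90°, 126°, 162°, 198°, 234°, 270°, 306°, 342°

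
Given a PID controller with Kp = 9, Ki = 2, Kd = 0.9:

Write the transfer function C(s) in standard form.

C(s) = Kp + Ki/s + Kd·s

Substituting values: C(s) = 9 + 2/s + 0.9s = (0.9s² + 9s + 2)/s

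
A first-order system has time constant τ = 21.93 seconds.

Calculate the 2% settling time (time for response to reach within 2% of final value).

For first-order system, 2% settling time ≈ 4τ = 4 × 21.93 = 87.72 s.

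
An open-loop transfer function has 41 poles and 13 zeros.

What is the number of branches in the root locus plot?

Root locus has n branches where n = number of poles = 41.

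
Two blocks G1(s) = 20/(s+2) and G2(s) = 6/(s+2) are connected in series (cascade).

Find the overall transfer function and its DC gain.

Series: multiply transfer functions. G_eq = 20/(s+2) × 6/(s+2) = 120/((s+2)(s+2)). DC gain = 120/(2×2) = 30.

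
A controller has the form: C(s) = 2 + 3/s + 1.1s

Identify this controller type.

This is a Proportional-Integral-Derivative (PID) controller.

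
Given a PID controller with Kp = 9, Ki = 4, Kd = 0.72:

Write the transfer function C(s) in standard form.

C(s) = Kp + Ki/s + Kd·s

Substituting values: C(s) = 9 + 4/s + 0.72s = (0.72s² + 9s + 4)/s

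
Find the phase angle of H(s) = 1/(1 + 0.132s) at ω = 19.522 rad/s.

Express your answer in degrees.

Phase = -arctan(ωτ) = -arctan(19.522 × 0.132) = -68.8°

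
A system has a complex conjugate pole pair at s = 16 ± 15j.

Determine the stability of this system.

Real part of poles is 16 (> 0, right half-plane). Unstable.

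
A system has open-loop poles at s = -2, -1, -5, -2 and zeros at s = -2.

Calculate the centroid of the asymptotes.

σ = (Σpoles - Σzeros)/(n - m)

σ = (Σpoles - Σzeros)/(n - m) = (-10 - (-2))/(4 - 1) = -8/3 = -2.67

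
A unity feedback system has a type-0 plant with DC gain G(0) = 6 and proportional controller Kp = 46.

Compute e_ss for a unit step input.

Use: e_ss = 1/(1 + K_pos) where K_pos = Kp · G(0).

K_pos = Kp · G(0) = 46 × 6 = 276. e_ss = 1/(1 + 276) = 0.0036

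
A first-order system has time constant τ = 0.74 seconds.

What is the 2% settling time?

For first-order system, 2% settling time ≈ 4τ = 4 × 0.74 = 2.96 s.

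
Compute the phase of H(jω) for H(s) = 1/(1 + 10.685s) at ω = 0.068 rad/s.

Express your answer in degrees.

Phase = -arctan(ωτ) = -arctan(0.068 × 10.685) = -36.0°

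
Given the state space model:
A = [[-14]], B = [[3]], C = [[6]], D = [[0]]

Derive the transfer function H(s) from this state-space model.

(sI - A)⁻¹ = 1/(s + 14). H(s) = 6 × 3/(s + 14) + 0 = 18/(s + 14).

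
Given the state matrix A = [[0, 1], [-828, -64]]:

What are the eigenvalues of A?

det(A - λI) = λ² - (-64)λ + 828 = (λ - (-46))(λ - (-18)). Eigenvalues: -46, -18.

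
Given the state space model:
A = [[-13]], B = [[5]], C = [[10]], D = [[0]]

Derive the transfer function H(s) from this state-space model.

(sI - A)⁻¹ = 1/(s + 13). H(s) = 10 × 5/(s + 13) + 0 = 50/(s + 13).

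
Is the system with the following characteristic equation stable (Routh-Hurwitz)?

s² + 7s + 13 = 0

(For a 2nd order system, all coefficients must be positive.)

Coefficients: 1, 7, 13. All positive, so system is stable.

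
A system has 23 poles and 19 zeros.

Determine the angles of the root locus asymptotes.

n - m = 23 - 19 = 4. Angles: θk = (2k + 1)·180°/4 = 45°, 135°, 225°, 315°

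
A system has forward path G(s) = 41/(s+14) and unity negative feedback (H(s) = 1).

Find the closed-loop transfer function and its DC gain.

T(s) = G/(1+GH) = [41/(s+14)] / [1 + 41/(s+14)] = 41/(s+14+41) = 41/(s+55). DC gain = 41/55 = 0.7455.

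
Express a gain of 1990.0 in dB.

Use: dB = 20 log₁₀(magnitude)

dB = 20 log₁₀(1990.0) = 66.0 dB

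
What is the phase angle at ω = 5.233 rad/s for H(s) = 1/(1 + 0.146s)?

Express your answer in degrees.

Phase = -arctan(ωτ) = -arctan(5.233 × 0.146) = -37.4°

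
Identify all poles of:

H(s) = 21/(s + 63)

Pole is where denominator = 0: s + 63 = 0, so s = -63.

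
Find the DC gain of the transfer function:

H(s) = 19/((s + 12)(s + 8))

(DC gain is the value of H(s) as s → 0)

DC gain = H(0) = 19/(12 × 8) = 19/96 = 0.1979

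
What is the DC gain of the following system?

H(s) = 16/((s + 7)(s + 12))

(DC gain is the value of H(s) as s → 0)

DC gain = H(0) = 16/(7 × 12) = 16/84 = 0.1905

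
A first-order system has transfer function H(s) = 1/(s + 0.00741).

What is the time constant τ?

For H(s) = 1/(s + 1/τ), the pole is at -1/τ = -0.00741, so τ = 1/0.00741 = 135 s.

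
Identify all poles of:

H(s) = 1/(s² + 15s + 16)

Discriminant = 15² - 4×1×16 = 225 - 64 = 161 > 0, so two distinct real poles. Using quadratic formula: s = (-15 ± √161)/(2×1) = (-15 ± √161)/2, with √161 ≈ 12.6886. s₁ ≈ -1.1557, s₂ ≈ -13.8443. Poles: s₁ = -1.1557, s₂ = -13.8443.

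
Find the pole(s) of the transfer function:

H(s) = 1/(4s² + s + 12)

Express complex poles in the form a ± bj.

Discriminant = 1² - 4×4×12 = 1 - 192 = -191 < 0, so the poles are a complex conjugate pair s = (-1 ± j√191)/(2×4). Real part = -1/(2×4) = -1/8 = -0.125; imaginary part = ±√191/(2×4) ≈ 1.7275. Poles: s = -0.125 ± 1.7275j.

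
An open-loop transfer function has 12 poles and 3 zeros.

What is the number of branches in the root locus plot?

Root locus has n branches where n = number of poles = 12.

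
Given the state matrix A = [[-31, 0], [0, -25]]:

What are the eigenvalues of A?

For diagonal matrix, eigenvalues are diagonal entries: λ₁ = -31, λ₂ = -25.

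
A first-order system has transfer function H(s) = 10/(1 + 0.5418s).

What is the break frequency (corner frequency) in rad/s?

Corner frequency = 1/τ = 1/0.5418 = 1.846 rad/s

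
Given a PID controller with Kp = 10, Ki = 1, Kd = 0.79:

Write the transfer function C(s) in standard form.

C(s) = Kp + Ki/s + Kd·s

Substituting values: C(s) = 10 + 1/s + 0.79s = (0.79s² + 10s + 1)/s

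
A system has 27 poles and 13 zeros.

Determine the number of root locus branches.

Root locus has n branches where n = number of poles = 27.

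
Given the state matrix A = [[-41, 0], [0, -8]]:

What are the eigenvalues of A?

For diagonal matrix, eigenvalues are diagonal entries: λ₁ = -41, λ₂ = -8.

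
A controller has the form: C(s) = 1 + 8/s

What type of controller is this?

This is a Proportional-Integral (PI) controller.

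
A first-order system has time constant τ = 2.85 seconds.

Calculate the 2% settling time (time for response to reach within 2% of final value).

For first-order system, 2% settling time ≈ 4τ = 4 × 2.85 = 11.4 s.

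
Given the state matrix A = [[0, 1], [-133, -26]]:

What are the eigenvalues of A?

det(A - λI) = λ² - (-26)λ + 133 = (λ - (-19))(λ - (-7)). Eigenvalues: -19, -7.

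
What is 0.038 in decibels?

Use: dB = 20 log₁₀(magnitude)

dB = 20 log₁₀(0.038) = -28.4 dB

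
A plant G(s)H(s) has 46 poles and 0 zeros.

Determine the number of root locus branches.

Root locus has n branches where n = number of poles = 46.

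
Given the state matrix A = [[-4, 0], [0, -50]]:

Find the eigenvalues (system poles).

For diagonal matrix, eigenvalues are diagonal entries: λ₁ = -4, λ₂ = -50.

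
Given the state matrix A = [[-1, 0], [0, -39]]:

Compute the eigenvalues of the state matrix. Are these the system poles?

For diagonal matrix, eigenvalues are diagonal entries: λ₁ = -1, λ₂ = -39. Eigenvalues of A = system poles.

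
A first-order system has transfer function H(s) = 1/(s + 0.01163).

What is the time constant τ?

For H(s) = 1/(s + 1/τ), the pole is at -1/τ = -0.01163, so τ = 1/0.01163 = 85.98 s.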